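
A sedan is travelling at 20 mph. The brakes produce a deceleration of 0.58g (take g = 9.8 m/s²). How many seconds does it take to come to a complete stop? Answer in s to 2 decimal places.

Braking time ≈ 1.57 s

20 mph × 0.44704 = 8.9408 m/s.
a = 0.58 × 9.8 = 5.684 m/s².
Braking time = v/a = 8.9408 / 5.684 = 1.573 s.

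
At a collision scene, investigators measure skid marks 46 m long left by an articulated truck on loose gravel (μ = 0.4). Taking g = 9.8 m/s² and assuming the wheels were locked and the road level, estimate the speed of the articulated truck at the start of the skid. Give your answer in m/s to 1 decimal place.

Deceleration a = μg = 0.4 × 9.8 = 3.920 m/s².
v = √(2a·d) = √(2 × 3.920 × 46) = √360.640 = 18.9905 m/s.

Initial speed ≈ 19.0 m/s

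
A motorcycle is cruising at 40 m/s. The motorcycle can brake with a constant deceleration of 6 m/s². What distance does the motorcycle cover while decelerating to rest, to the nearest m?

Braking distance = v²/(2a) = 40.0000² / (2 × 6.000) = 1600.000 / 12.000 = 133.333 m.

Braking distance ≈ 133 m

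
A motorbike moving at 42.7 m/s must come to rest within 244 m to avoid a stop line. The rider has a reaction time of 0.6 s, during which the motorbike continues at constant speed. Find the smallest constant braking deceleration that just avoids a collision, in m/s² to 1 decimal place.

Required deceleration ≈ 4.2 m/s²

Distance covered during reaction = 42.7000 × 0.6 = 25.620 m.
Distance available for braking: 244 − 25.620 = 218.380 m.
v² = 2a·d ⇒ a = v²/(2d) = 42.7000² / (2 × 218.380) = 1823.290 / 436.760 = 4.1746 m/s².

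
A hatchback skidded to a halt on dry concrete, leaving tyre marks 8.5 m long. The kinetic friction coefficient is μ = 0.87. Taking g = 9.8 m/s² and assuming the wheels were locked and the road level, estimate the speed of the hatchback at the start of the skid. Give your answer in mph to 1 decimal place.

Initial speed ≈ 26.9 mph

Deceleration a = μg = 0.87 × 9.8 = 8.526 m/s².
v = √(2a·d) = √(2 × 8.526 × 8.5) = √144.942 = 12.0392 m/s.
= 12.0392 ÷ 0.44704 = 26.931 mph.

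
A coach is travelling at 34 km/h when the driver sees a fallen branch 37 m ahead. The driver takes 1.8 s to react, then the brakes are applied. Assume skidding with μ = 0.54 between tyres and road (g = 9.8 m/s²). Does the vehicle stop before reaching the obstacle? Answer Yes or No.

Yes

34 km/h ÷ 3.6 = 9.4444 m/s.
a = μg = 0.54 × 9.8 = 5.292 m/s².
Reaction distance = 9.4444 × 1.8 = 17.000 m.
Braking distance = v²/(2a) = 89.197 / 10.584 = 8.428 m.
Total stopping distance = 17.000 + 8.428 = 25.428 m, vs 37 m available — it stops with 37 − 25.428 = 11.572 m to spare.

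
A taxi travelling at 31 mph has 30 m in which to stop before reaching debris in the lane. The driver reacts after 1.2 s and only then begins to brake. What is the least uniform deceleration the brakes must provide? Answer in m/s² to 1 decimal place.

31 mph × 0.44704 = 13.8582 m/s.
Distance covered during reaction = 13.8582 × 1.2 = 16.630 m.
Distance available for braking: 30 − 16.630 = 13.370 m.
v² = 2a·d ⇒ a = v²/(2d) = 13.8582² / (2 × 13.370) = 192.050 / 26.740 = 7.1821 m/s².

Required deceleration ≈ 7.2 m/s²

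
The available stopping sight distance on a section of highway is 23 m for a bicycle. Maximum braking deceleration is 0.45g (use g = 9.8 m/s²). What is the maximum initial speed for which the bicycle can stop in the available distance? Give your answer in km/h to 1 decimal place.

Maximum speed ≈ 51.3 km/h

a = 0.45 × 9.8 = 4.410 m/s².
v²/(2a) = d ⇒ v = √(2 × 4.410 × 23) = √202.86 = 14.2429 m/s.
14.2429 m/s × 3.6 = 51.274 km/h.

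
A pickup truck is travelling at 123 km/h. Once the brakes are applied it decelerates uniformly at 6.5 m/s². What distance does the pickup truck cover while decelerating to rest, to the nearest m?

123 km/h ÷ 3.6 = 34.1667 m/s.
Braking distance = v²/(2a) = 34.1667² / (2 × 6.500) = 1167.363 / 13.000 = 89.797 m.

Braking distance ≈ 90 m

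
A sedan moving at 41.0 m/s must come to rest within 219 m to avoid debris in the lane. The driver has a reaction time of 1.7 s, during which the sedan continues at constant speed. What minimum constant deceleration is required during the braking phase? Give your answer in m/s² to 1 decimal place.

Distance covered during reaction = 41.0000 × 1.7 = 69.700 m.
Distance available for braking: 219 − 69.700 = 149.300 m.
v² = 2a·d ⇒ a = v²/(2d) = 41.0000² / (2 × 149.300) = 1681.000 / 298.600 = 5.6296 m/s².

Required deceleration ≈ 5.6 m/s²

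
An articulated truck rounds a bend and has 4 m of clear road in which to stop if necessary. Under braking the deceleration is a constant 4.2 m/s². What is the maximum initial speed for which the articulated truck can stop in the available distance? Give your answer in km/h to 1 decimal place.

v²/(2a) = d ⇒ v = √(2 × 4.200 × 4) = √33.60 = 5.7966 m/s.
5.7966 m/s × 3.6 = 20.868 km/h.

Maximum speed ≈ 20.9 km/h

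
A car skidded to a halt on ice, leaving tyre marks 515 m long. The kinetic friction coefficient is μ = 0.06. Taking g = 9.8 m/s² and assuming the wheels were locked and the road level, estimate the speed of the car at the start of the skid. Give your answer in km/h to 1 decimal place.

Deceleration a = μg = 0.06 × 9.8 = 0.588 m/s².
v = √(2a·d) = √(2 × 0.588 × 515) = √605.640 = 24.6098 m/s.
= 24.6098 × 3.6 = 88.595 km/h.

Initial speed ≈ 88.6 km/h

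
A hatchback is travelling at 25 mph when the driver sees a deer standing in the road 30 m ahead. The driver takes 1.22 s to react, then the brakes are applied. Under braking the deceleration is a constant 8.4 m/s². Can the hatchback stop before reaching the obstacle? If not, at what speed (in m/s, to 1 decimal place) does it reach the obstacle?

25 mph × 0.44704 = 11.1760 m/s.
Reaction distance = 11.1760 × 1.22 = 13.635 m.
Braking distance = v²/(2a) = 124.903 / 16.800 = 7.435 m.
Total stopping distance = 13.635 + 7.435 = 21.070 m, vs 30 m available — it stops with 30 − 21.070 = 8.930 m to spare.

Yes — it stops about 8.9 m short of the obstacle, so it never reaches it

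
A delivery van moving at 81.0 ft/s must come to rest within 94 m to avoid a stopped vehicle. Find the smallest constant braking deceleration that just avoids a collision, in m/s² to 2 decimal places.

Required deceleration ≈ 3.24 m/s²

81 ft/s × 0.3048 = 24.6888 m/s.
v² = 2a·d ⇒ a = v²/(2d) = 24.6888² / (2 × 94.000) = 609.537 / 188.000 = 3.2422 m/s².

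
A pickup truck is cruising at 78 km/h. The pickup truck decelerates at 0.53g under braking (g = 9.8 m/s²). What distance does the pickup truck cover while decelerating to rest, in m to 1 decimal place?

Braking distance ≈ 45.2 m

78 km/h ÷ 3.6 = 21.6667 m/s.
a = 0.53 × 9.8 = 5.194 m/s².
Braking distance = v²/(2a) = 21.6667² / (2 × 5.194) = 469.446 / 10.388 = 45.191 m.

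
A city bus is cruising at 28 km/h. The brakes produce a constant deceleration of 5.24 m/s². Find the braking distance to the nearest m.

28 km/h ÷ 3.6 = 7.7778 m/s.
Braking distance = v²/(2a) = 7.7778² / (2 × 5.240) = 60.494 / 10.480 = 5.772 m.

Braking distance ≈ 6 m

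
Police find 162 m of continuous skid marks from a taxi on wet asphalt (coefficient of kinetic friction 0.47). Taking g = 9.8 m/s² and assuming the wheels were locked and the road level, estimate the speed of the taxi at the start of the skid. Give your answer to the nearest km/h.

Initial speed ≈ 139 km/h

Deceleration a = μg = 0.47 × 9.8 = 4.606 m/s².
v = √(2a·d) = √(2 × 4.606 × 162) = √1492.344 = 38.6309 m/s.
= 38.6309 × 3.6 = 139.071 km/h.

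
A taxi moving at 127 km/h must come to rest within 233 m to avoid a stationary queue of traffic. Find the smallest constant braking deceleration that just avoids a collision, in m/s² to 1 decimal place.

Required deceleration ≈ 2.7 m/s²

127 km/h ÷ 3.6 = 35.2778 m/s.
v² = 2a·d ⇒ a = v²/(2d) = 35.2778² / (2 × 233.000) = 1244.523 / 466.000 = 2.6707 m/s².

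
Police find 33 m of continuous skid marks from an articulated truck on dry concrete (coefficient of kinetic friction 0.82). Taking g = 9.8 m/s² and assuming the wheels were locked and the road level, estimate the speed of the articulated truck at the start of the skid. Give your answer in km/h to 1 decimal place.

Deceleration a = μg = 0.82 × 9.8 = 8.036 m/s².
v = √(2a·d) = √(2 × 8.036 × 33) = √530.376 = 23.0299 m/s.
= 23.0299 × 3.6 = 82.908 km/h.

Initial speed ≈ 82.9 km/h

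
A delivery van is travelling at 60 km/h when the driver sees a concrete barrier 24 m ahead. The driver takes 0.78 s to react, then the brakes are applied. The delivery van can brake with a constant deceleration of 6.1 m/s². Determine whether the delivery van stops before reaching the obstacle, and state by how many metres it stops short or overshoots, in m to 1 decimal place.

No — it overshoots by 11.8 m

60 km/h ÷ 3.6 = 16.6667 m/s.
Reaction distance = 16.6667 × 0.78 = 13.000 m.
Braking distance = v²/(2a) = 277.779 / 12.200 = 22.769 m.
Total stopping distance = 13.000 + 22.769 = 35.769 m, vs 24 m available — it cannot stop in time and overshoots by 35.769 − 24 = 11.769 m.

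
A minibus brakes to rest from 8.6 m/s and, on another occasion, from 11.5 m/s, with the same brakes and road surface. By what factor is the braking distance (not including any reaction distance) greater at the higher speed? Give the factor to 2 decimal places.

Braking distance d = v²/(2a), so with a fixed, d ∝ v².
Factor = (11.5/8.6)² = 1.3372² = 1.7881.

Factor ≈ 1.79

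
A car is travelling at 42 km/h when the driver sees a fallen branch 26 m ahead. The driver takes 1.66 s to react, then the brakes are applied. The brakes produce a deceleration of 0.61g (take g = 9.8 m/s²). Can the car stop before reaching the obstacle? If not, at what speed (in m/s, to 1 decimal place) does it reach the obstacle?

No — it strikes the obstacle at 7.5 m/s

42 km/h ÷ 3.6 = 11.6667 m/s.
a = 0.61 × 9.8 = 5.978 m/s².
Reaction distance = 11.6667 × 1.66 = 19.367 m.
Braking distance needed to stop: v²/(2a) = 136.112 / 11.956 = 11.384 m, so total needed = 19.367 + 11.384 = 30.751 m > 26 m — it cannot stop.
Distance remaining when braking begins: 26 − 19.367 = 6.633 m.
v² = v₀² − 2a·d = 136.112 − 2 × 5.978 × 6.633 = 56.808 m²/s².
v = √56.808 = 7.537 m/s.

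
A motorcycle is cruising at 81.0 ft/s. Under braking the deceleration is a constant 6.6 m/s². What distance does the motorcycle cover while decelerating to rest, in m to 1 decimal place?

81 ft/s × 0.3048 = 24.6888 m/s.
Braking distance = v²/(2a) = 24.6888² / (2 × 6.600) = 609.537 / 13.200 = 46.177 m.

Braking distance ≈ 46.2 m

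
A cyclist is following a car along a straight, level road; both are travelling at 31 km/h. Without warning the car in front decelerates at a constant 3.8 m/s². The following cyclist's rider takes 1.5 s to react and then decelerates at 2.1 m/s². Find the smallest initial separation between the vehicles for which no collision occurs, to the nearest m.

Minimum gap ≈ 21 m

31 km/h ÷ 3.6 = 8.6111 m/s.
Leader travels v²/(2a_L) = 74.151 / 7.600 = 9.757 m before stopping.
Follower covers v·t_r = 8.6111 × 1.5 = 12.917 m while reacting, then v²/(2a_F) = 74.151 / 4.200 = 17.655 m while braking, for a total of 12.917 + 17.655 = 30.572 m.
Since a_F ≤ a_L and the follower starts braking later, the follower is never slower than the leader, so the closest approach is when both have stopped.
Minimum gap = 30.572 − 9.757 = 20.815 m.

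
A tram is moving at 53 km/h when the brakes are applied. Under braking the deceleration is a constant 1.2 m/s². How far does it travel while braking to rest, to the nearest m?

53 km/h ÷ 3.6 = 14.7222 m/s.
Braking distance = v²/(2a) = 14.7222² / (2 × 1.200) = 216.743 / 2.400 = 90.310 m.

Braking distance ≈ 90 m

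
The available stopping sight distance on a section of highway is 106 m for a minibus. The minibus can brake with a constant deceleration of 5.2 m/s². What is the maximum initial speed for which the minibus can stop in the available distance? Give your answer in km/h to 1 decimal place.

Maximum speed ≈ 119.5 km/h

v²/(2a) = d ⇒ v = √(2 × 5.200 × 106) = √1102.40 = 33.2024 m/s.
33.2024 m/s × 3.6 = 119.529 km/h.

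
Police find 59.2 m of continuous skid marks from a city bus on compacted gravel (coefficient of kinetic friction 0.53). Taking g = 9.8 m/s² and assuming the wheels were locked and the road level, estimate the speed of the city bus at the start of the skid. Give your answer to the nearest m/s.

Deceleration a = μg = 0.53 × 9.8 = 5.194 m/s².
v = √(2a·d) = √(2 × 5.194 × 59.2) = √614.970 = 24.7986 m/s.

Initial speed ≈ 25 m/s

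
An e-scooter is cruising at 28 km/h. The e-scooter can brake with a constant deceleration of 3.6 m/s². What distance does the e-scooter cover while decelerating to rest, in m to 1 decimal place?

28 km/h ÷ 3.6 = 7.7778 m/s.
Braking distance = v²/(2a) = 7.7778² / (2 × 3.600) = 60.494 / 7.200 = 8.402 m.

Braking distance ≈ 8.4 m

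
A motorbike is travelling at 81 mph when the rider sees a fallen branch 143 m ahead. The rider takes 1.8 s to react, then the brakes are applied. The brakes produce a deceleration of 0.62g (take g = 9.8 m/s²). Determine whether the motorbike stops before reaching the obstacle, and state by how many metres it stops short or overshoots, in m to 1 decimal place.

No — it overshoots by 30.1 m

81 mph × 0.44704 = 36.2102 m/s.
a = 0.62 × 9.8 = 6.076 m/s².
Reaction distance = 36.2102 × 1.8 = 65.178 m.
Braking distance = v²/(2a) = 1311.179 / 12.152 = 107.898 m.
Total stopping distance = 65.178 + 107.898 = 173.076 m, vs 143 m available — it cannot stop in time and overshoots by 173.076 − 143 = 30.076 m.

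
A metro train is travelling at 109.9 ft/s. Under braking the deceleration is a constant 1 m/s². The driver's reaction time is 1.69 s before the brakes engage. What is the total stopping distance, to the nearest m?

Total stopping distance ≈ 618 m

109.9 ft/s × 0.3048 = 33.4975 m/s.
Reaction distance = v·t_r = 33.4975 × 1.69 = 56.611 m.
Braking distance = v²/(2a) = 33.4975² / (2 × 1.000) = 1122.083 / 2.000 = 561.042 m.
Total = 56.611 + 561.042 = 617.653 m.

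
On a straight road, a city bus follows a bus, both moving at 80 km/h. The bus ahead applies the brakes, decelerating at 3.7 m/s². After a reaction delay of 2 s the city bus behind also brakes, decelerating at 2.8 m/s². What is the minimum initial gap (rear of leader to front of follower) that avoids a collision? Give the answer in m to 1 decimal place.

Minimum gap ≈ 65.9 m

80 km/h ÷ 3.6 = 22.2222 m/s.
Leader travels v²/(2a_L) = 493.826 / 7.400 = 66.733 m before stopping.
Follower covers v·t_r = 22.2222 × 2 = 44.444 m while reacting, then v²/(2a_F) = 493.826 / 5.600 = 88.183 m while braking, for a total of 44.444 + 88.183 = 132.627 m.
Since a_F ≤ a_L and the follower starts braking later, the follower is never slower than the leader, so the closest approach is when both have stopped.
Minimum gap = 132.627 − 66.733 = 65.894 m.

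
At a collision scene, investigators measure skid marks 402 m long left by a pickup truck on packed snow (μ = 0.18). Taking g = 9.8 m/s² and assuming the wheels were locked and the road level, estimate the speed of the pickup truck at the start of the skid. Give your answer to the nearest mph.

Deceleration a = μg = 0.18 × 9.8 = 1.764 m/s².
v = √(2a·d) = √(2 × 1.764 × 402) = √1418.256 = 37.6597 m/s.
= 37.6597 ÷ 0.44704 = 84.242 mph.

Initial speed ≈ 84 mph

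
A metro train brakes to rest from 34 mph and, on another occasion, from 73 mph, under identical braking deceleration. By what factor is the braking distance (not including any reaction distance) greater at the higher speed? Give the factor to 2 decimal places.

Braking distance d = v²/(2a), so with a fixed, d ∝ v².
Factor = (73/34)² = 2.1471² = 4.6100.

Factor ≈ 4.61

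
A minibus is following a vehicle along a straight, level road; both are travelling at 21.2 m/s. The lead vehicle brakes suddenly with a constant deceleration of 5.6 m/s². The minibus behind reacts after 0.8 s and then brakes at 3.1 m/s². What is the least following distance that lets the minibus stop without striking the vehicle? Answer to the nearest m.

Leader travels v²/(2a_L) = 449.440 / 11.200 = 40.129 m before stopping.
Follower covers v·t_r = 21.2000 × 0.8 = 16.960 m while reacting, then v²/(2a_F) = 449.440 / 6.200 = 72.490 m while braking, for a total of 16.960 + 72.490 = 89.450 m.
Since a_F ≤ a_L and the follower starts braking later, the follower is never slower than the leader, so the closest approach is when both have stopped.
Minimum gap = 89.450 − 40.129 = 49.321 m.

Minimum gap ≈ 49 m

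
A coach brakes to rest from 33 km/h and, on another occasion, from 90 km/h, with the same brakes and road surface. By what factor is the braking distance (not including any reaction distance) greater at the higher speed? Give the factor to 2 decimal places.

Braking distance d = v²/(2a), so with a fixed, d ∝ v².
Factor = (90/33)² = 2.7273² = 7.4382.

Factor ≈ 7.44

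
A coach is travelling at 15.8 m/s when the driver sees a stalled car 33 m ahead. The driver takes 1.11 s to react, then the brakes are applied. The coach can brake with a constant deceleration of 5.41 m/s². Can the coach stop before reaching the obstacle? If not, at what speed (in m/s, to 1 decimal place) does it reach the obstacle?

No — it strikes the obstacle at 9.1 m/s

Reaction distance = 15.8000 × 1.11 = 17.538 m.
Braking distance needed to stop: v²/(2a) = 249.640 / 10.820 = 23.072 m, so total needed = 17.538 + 23.072 = 40.610 m > 33 m — it cannot stop.
Distance remaining when braking begins: 33 − 17.538 = 15.462 m.
v² = v₀² − 2a·d = 249.640 − 2 × 5.410 × 15.462 = 82.341 m²/s².
v = √82.341 = 9.074 m/s.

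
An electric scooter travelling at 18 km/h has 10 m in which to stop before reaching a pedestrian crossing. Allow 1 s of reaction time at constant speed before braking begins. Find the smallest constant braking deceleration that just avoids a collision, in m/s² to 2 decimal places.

Required deceleration ≈ 2.50 m/s²

18 km/h ÷ 3.6 = 5.0000 m/s.
Distance covered during reaction = 5.0000 × 1 = 5.000 m.
Distance available for braking: 10 − 5.000 = 5.000 m.
v² = 2a·d ⇒ a = v²/(2d) = 5.0000² / (2 × 5.000) = 25.000 / 10.000 = 2.5000 m/s².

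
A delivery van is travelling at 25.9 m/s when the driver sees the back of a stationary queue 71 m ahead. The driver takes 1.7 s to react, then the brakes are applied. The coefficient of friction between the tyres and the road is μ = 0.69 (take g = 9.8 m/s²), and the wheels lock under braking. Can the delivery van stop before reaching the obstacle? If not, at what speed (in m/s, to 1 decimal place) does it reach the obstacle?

a = μg = 0.69 × 9.8 = 6.762 m/s².
Reaction distance = 25.9000 × 1.7 = 44.030 m.
Braking distance needed to stop: v²/(2a) = 670.810 / 13.524 = 49.601 m, so total needed = 44.030 + 49.601 = 93.631 m > 71 m — it cannot stop.
Distance remaining when braking begins: 71 − 44.030 = 26.970 m.
v² = v₀² − 2a·d = 670.810 − 2 × 6.762 × 26.970 = 306.068 m²/s².
v = √306.068 = 17.495 m/s.

No — it strikes the obstacle at 17.5 m/s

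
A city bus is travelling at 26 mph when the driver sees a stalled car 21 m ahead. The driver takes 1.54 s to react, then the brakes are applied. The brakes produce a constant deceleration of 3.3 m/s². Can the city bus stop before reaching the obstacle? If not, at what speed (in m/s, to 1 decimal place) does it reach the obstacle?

26 mph × 0.44704 = 11.6230 m/s.
Reaction distance = 11.6230 × 1.54 = 17.899 m.
Braking distance needed to stop: v²/(2a) = 135.094 / 6.600 = 20.469 m, so total needed = 17.899 + 20.469 = 38.368 m > 21 m — it cannot stop.
Distance remaining when braking begins: 21 − 17.899 = 3.101 m.
v² = v₀² − 2a·d = 135.094 − 2 × 3.300 × 3.101 = 114.627 m²/s².
v = √114.627 = 10.706 m/s.

No — it strikes the obstacle at 10.7 m/s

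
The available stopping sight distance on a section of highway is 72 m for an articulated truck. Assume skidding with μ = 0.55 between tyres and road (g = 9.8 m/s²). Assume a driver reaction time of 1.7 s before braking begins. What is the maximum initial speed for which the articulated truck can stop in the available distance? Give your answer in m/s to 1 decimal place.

Maximum speed ≈ 20.2 m/s

a = μg = 0.55 × 9.8 = 5.390 m/s².
Stopping distance: v·t_r + v²/(2a) = 72 with t_r = 1.7 s and a = 5.390 m/s².
So v² + 18.326 v − 776.16 = 0.
Positive root: v = −a·t_r + √((a·t_r)² + 2a·d) = −9.163 + √(83.961 + 776.16) = 20.1648 m/s.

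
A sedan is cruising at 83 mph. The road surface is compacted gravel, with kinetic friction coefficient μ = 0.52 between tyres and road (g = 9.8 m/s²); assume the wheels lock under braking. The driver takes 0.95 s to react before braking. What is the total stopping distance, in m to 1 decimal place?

83 mph × 0.44704 = 37.1043 m/s.
a = μg = 0.52 × 9.8 = 5.096 m/s².
Reaction distance = v·t_r = 37.1043 × 0.95 = 35.249 m.
Braking distance = v²/(2a) = 37.1043² / (2 × 5.096) = 1376.729 / 10.192 = 135.079 m.
Total = 35.249 + 135.079 = 170.328 m.

Total stopping distance ≈ 170.3 m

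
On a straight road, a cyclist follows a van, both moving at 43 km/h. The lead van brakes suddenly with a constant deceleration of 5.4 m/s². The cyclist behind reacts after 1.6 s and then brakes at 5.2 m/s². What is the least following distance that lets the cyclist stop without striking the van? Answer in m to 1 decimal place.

Minimum gap ≈ 19.6 m

43 km/h ÷ 3.6 = 11.9444 m/s.
Leader travels v²/(2a_L) = 142.669 / 10.800 = 13.210 m before stopping.
Follower covers v·t_r = 11.9444 × 1.6 = 19.111 m while reacting, then v²/(2a_F) = 142.669 / 10.400 = 13.718 m while braking, for a total of 19.111 + 13.718 = 32.829 m.
Since a_F ≤ a_L and the follower starts braking later, the follower is never slower than the leader, so the closest approach is when both have stopped.
Minimum gap = 32.829 − 13.210 = 19.619 m.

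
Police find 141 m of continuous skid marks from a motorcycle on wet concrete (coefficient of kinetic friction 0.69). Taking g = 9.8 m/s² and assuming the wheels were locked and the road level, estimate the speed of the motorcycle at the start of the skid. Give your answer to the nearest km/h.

Deceleration a = μg = 0.69 × 9.8 = 6.762 m/s².
v = √(2a·d) = √(2 × 6.762 × 141) = √1906.884 = 43.6679 m/s.
= 43.6679 × 3.6 = 157.204 km/h.

Initial speed ≈ 157 km/h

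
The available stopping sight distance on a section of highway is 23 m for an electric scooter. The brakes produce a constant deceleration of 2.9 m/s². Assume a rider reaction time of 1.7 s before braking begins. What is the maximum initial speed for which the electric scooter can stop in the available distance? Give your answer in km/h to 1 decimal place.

Stopping distance: v·t_r + v²/(2a) = 23 with t_r = 1.7 s and a = 2.900 m/s².
So v² + 9.860 v − 133.40 = 0.
Positive root: v = −a·t_r + √((a·t_r)² + 2a·d) = −4.930 + √(24.305 + 133.40) = 7.6281 m/s.
7.6281 m/s × 3.6 = 27.461 km/h.

Maximum speed ≈ 27.5 km/h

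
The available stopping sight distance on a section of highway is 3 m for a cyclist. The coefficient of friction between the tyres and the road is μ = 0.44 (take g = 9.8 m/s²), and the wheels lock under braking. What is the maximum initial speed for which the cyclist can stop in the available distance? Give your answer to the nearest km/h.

Maximum speed ≈ 18 km/h

a = μg = 0.44 × 9.8 = 4.312 m/s².
v²/(2a) = d ⇒ v = √(2 × 4.312 × 3) = √25.87 = 5.0863 m/s.
5.0863 m/s × 3.6 = 18.311 km/h.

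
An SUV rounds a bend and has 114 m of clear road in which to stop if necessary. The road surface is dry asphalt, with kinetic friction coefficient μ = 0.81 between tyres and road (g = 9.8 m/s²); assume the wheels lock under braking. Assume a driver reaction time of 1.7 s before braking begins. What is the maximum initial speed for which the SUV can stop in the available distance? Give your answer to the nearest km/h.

Maximum speed ≈ 112 km/h

a = μg = 0.81 × 9.8 = 7.938 m/s².
Stopping distance: v·t_r + v²/(2a) = 114 with t_r = 1.7 s and a = 7.938 m/s².
So v² + 26.989 v − 1809.86 = 0.
Positive root: v = −a·t_r + √((a·t_r)² + 2a·d) = −13.495 + √(182.115 + 1809.86) = 31.1365 m/s.
31.1365 m/s × 3.6 = 112.091 km/h.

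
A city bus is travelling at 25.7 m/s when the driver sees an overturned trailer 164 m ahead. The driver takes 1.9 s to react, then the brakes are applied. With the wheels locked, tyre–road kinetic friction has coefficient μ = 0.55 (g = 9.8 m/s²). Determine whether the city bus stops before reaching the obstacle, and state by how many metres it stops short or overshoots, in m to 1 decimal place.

Yes — it stops 53.9 m short of the obstacle

a = μg = 0.55 × 9.8 = 5.390 m/s².
Reaction distance = 25.7000 × 1.9 = 48.830 m.
Braking distance = v²/(2a) = 660.490 / 10.780 = 61.270 m.
Total stopping distance = 48.830 + 61.270 = 110.100 m, vs 164 m available — it stops with 164 − 110.100 = 53.900 m to spare.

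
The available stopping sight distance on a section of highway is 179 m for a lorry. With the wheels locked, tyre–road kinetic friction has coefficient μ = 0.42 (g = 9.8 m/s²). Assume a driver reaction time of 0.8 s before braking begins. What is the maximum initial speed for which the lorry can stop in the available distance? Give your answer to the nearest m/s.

a = μg = 0.42 × 9.8 = 4.116 m/s².
Stopping distance: v·t_r + v²/(2a) = 179 with t_r = 0.8 s and a = 4.116 m/s².
So v² + 6.586 v − 1473.53 = 0.
Positive root: v = −a·t_r + √((a·t_r)² + 2a·d) = −3.293 + √(10.844 + 1473.53) = 35.2346 m/s.

Maximum speed ≈ 35 m/s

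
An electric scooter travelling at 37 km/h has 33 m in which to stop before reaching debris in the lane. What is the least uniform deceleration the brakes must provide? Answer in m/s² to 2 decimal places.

Required deceleration ≈ 1.60 m/s²

37 km/h ÷ 3.6 = 10.2778 m/s.
v² = 2a·d ⇒ a = v²/(2d) = 10.2778² / (2 × 33.000) = 105.633 / 66.000 = 1.6005 m/s².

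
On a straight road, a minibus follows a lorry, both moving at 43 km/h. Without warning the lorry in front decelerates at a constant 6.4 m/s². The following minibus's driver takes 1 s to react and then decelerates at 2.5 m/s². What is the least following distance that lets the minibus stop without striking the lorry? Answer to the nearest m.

Minimum gap ≈ 29 m

43 km/h ÷ 3.6 = 11.9444 m/s.
Leader travels v²/(2a_L) = 142.669 / 12.800 = 11.146 m before stopping.
Follower covers v·t_r = 11.9444 × 1 = 11.944 m while reacting, then v²/(2a_F) = 142.669 / 5.000 = 28.534 m while braking, for a total of 11.944 + 28.534 = 40.478 m.
Since a_F ≤ a_L and the follower starts braking later, the follower is never slower than the leader, so the closest approach is when both have stopped.
Minimum gap = 40.478 − 11.146 = 29.332 m.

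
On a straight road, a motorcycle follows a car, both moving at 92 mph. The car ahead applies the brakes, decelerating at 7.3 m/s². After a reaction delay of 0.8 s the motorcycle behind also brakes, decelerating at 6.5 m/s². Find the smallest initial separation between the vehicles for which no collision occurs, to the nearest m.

Minimum gap ≈ 47 m

92 mph × 0.44704 = 41.1277 m/s.
Leader travels v²/(2a_L) = 1691.488 / 14.600 = 115.855 m before stopping.
Follower covers v·t_r = 41.1277 × 0.8 = 32.902 m while reacting, then v²/(2a_F) = 1691.488 / 13.000 = 130.114 m while braking, for a total of 32.902 + 130.114 = 163.016 m.
Since a_F ≤ a_L and the follower starts braking later, the follower is never slower than the leader, so the closest approach is when both have stopped.
Minimum gap = 163.016 − 115.855 = 47.161 m.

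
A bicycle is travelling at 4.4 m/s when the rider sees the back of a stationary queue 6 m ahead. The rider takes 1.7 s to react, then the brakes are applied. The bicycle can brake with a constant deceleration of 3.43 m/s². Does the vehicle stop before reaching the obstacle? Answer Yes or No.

No

Reaction distance = 4.4000 × 1.7 = 7.480 m.
Braking distance = v²/(2a) = 19.360 / 6.860 = 2.822 m.
Total stopping distance = 7.480 + 2.822 = 10.302 m, vs 6 m available — it cannot stop in time and overshoots by 10.302 − 6 = 4.302 m.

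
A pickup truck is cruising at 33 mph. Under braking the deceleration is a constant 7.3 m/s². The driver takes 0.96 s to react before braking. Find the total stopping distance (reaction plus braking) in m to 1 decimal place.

33 mph × 0.44704 = 14.7523 m/s.
Reaction distance = v·t_r = 14.7523 × 0.96 = 14.162 m.
Braking distance = v²/(2a) = 14.7523² / (2 × 7.300) = 217.630 / 14.600 = 14.906 m.
Total = 14.162 + 14.906 = 29.068 m.

Total stopping distance ≈ 29.1 m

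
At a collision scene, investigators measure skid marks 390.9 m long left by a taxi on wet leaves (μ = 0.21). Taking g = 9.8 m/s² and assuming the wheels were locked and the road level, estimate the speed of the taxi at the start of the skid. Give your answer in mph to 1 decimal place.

Deceleration a = μg = 0.21 × 9.8 = 2.058 m/s².
v = √(2a·d) = √(2 × 2.058 × 390.9) = √1608.944 = 40.1116 m/s.
= 40.1116 ÷ 0.44704 = 89.727 mph.

Initial speed ≈ 89.7 mph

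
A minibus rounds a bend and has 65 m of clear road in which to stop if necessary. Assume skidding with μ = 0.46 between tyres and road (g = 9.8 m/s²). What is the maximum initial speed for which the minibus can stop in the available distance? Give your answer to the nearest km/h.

Maximum speed ≈ 87 km/h

a = μg = 0.46 × 9.8 = 4.508 m/s².
v²/(2a) = d ⇒ v = √(2 × 4.508 × 65) = √586.04 = 24.2083 m/s.
24.2083 m/s × 3.6 = 87.150 km/h.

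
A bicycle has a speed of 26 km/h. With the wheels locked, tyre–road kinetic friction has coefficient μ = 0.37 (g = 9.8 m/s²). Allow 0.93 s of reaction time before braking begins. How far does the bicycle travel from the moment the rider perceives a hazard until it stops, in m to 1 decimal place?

26 km/h ÷ 3.6 = 7.2222 m/s.
a = μg = 0.37 × 9.8 = 3.626 m/s².
Reaction distance = v·t_r = 7.2222 × 0.93 = 6.717 m.
Braking distance = v²/(2a) = 7.2222² / (2 × 3.626) = 52.160 / 7.252 = 7.192 m.
Total = 6.717 + 7.192 = 13.909 m.

Total stopping distance ≈ 13.9 m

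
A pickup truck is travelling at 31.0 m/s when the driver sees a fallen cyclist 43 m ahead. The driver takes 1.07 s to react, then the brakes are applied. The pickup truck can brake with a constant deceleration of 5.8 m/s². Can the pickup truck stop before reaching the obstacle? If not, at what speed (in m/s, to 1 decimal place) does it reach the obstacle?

No — it strikes the obstacle at 29.1 m/s

Reaction distance = 31.0000 × 1.07 = 33.170 m.
Braking distance needed to stop: v²/(2a) = 961.000 / 11.600 = 82.845 m, so total needed = 33.170 + 82.845 = 116.015 m > 43 m — it cannot stop.
Distance remaining when braking begins: 43 − 33.170 = 9.830 m.
v² = v₀² − 2a·d = 961.000 − 2 × 5.800 × 9.830 = 846.972 m²/s².
v = √846.972 = 29.103 m/s.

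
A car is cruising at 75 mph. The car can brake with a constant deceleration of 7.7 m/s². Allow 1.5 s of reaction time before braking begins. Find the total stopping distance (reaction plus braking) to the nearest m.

Total stopping distance ≈ 123 m

75 mph × 0.44704 = 33.5280 m/s.
Reaction distance = v·t_r = 33.5280 × 1.5 = 50.292 m.
Braking distance = v²/(2a) = 33.5280² / (2 × 7.700) = 1124.127 / 15.400 = 72.995 m.
Total = 50.292 + 72.995 = 123.287 m.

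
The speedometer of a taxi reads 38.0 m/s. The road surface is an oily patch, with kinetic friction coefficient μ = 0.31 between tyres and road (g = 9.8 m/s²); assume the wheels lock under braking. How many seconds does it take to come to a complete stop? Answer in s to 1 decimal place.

Braking time ≈ 12.5 s

a = μg = 0.31 × 9.8 = 3.038 m/s².
Braking time = v/a = 38.0000 / 3.038 = 12.508 s.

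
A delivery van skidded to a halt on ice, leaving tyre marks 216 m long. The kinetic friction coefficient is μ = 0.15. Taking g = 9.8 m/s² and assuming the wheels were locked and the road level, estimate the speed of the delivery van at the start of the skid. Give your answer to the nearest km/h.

Initial speed ≈ 91 km/h

Deceleration a = μg = 0.15 × 9.8 = 1.470 m/s².
v = √(2a·d) = √(2 × 1.470 × 216) = √635.040 = 25.2000 m/s.
= 25.2000 × 3.6 = 90.720 km/h.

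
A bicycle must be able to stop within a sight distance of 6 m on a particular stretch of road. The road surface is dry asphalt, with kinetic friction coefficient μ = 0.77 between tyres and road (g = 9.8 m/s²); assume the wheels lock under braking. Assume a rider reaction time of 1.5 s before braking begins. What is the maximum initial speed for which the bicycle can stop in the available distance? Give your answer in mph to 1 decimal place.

a = μg = 0.77 × 9.8 = 7.546 m/s².
Stopping distance: v·t_r + v²/(2a) = 6 with t_r = 1.5 s and a = 7.546 m/s².
So v² + 22.638 v − 90.55 = 0.
Positive root: v = −a·t_r + √((a·t_r)² + 2a·d) = −11.319 + √(128.120 + 90.55) = 3.4685 m/s.
3.4685 m/s ÷ 0.44704 = 7.759 mph.

Maximum speed ≈ 7.8 mph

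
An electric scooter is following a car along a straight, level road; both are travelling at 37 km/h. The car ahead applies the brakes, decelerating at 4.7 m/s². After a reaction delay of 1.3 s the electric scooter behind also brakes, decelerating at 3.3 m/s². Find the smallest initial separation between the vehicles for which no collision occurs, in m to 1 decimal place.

37 km/h ÷ 3.6 = 10.2778 m/s.
Leader travels v²/(2a_L) = 105.633 / 9.400 = 11.238 m before stopping.
Follower covers v·t_r = 10.2778 × 1.3 = 13.361 m while reacting, then v²/(2a_F) = 105.633 / 6.600 = 16.005 m while braking, for a total of 13.361 + 16.005 = 29.366 m.
Since a_F ≤ a_L and the follower starts braking later, the follower is never slower than the leader, so the closest approach is when both have stopped.
Minimum gap = 29.366 − 11.238 = 18.128 m.

Minimum gap ≈ 18.1 m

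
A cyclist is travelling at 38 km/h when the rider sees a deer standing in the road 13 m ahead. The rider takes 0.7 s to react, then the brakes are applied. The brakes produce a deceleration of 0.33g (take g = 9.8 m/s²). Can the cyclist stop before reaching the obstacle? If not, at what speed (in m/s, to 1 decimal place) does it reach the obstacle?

38 km/h ÷ 3.6 = 10.5556 m/s.
a = 0.33 × 9.8 = 3.234 m/s².
Reaction distance = 10.5556 × 0.7 = 7.389 m.
Braking distance needed to stop: v²/(2a) = 111.421 / 6.468 = 17.226 m, so total needed = 7.389 + 17.226 = 24.615 m > 13 m — it cannot stop.
Distance remaining when braking begins: 13 − 7.389 = 5.611 m.
v² = v₀² − 2a·d = 111.421 − 2 × 3.234 × 5.611 = 75.129 m²/s².
v = √75.129 = 8.668 m/s.

No — it strikes the obstacle at 8.7 m/s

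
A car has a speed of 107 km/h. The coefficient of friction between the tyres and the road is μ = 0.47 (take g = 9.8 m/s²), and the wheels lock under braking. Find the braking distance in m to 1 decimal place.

Braking distance ≈ 95.9 m

107 km/h ÷ 3.6 = 29.7222 m/s.
a = μg = 0.47 × 9.8 = 4.606 m/s².
Braking distance = v²/(2a) = 29.7222² / (2 × 4.606) = 883.409 / 9.212 = 95.898 m.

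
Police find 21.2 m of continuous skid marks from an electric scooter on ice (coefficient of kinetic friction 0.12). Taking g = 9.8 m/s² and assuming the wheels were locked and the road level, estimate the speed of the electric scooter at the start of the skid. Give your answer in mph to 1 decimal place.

Deceleration a = μg = 0.12 × 9.8 = 1.176 m/s².
v = √(2a·d) = √(2 × 1.176 × 21.2) = √49.862 = 7.0613 m/s.
= 7.0613 ÷ 0.44704 = 15.796 mph.

Initial speed ≈ 15.8 mph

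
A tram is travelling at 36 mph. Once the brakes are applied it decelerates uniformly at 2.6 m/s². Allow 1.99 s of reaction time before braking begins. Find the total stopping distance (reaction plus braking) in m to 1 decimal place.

36 mph × 0.44704 = 16.0934 m/s.
Reaction distance = v·t_r = 16.0934 × 1.99 = 32.026 m.
Braking distance = v²/(2a) = 16.0934² / (2 × 2.600) = 258.998 / 5.200 = 49.807 m.
Total = 32.026 + 49.807 = 81.833 m.

Total stopping distance ≈ 81.8 m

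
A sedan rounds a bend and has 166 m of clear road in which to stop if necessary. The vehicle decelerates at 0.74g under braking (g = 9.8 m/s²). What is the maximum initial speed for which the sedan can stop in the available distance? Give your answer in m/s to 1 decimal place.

Maximum speed ≈ 49.1 m/s

a = 0.74 × 9.8 = 7.252 m/s².
v²/(2a) = d ⇒ v = √(2 × 7.252 × 166) = √2407.66 = 49.0679 m/s.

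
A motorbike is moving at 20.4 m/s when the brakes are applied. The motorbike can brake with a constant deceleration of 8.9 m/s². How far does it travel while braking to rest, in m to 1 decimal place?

Braking distance ≈ 23.4 m

Braking distance = v²/(2a) = 20.4000² / (2 × 8.900) = 416.160 / 17.800 = 23.380 m.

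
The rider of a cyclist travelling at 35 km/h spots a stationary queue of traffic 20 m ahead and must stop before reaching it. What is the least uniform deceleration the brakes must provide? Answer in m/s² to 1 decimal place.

35 km/h ÷ 3.6 = 9.7222 m/s.
v² = 2a·d ⇒ a = v²/(2d) = 9.7222² / (2 × 20.000) = 94.521 / 40.000 = 2.3630 m/s².

Required deceleration ≈ 2.4 m/s²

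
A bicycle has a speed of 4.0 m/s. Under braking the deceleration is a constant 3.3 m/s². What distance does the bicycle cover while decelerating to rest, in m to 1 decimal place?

Braking distance ≈ 2.4 m

Braking distance = v²/(2a) = 4.0000² / (2 × 3.300) = 16.000 / 6.600 = 2.424 m.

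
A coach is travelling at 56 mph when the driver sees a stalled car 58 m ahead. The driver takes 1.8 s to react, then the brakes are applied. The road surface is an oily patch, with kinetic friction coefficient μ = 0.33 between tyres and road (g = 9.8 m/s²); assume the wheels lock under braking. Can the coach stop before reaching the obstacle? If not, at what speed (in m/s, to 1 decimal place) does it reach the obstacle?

No — it strikes the obstacle at 23.3 m/s

56 mph × 0.44704 = 25.0342 m/s.
a = μg = 0.33 × 9.8 = 3.234 m/s².
Reaction distance = 25.0342 × 1.8 = 45.062 m.
Braking distance needed to stop: v²/(2a) = 626.711 / 6.468 = 96.894 m, so total needed = 45.062 + 96.894 = 141.956 m > 58 m — it cannot stop.
Distance remaining when braking begins: 58 − 45.062 = 12.938 m.
v² = v₀² − 2a·d = 626.711 − 2 × 3.234 × 12.938 = 543.028 m²/s².
v = √543.028 = 23.303 m/s.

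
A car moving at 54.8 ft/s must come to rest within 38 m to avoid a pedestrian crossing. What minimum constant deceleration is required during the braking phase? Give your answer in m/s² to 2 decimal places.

Required deceleration ≈ 3.67 m/s²

54.8 ft/s × 0.3048 = 16.7030 m/s.
v² = 2a·d ⇒ a = v²/(2d) = 16.7030² / (2 × 38.000) = 278.990 / 76.000 = 3.6709 m/s².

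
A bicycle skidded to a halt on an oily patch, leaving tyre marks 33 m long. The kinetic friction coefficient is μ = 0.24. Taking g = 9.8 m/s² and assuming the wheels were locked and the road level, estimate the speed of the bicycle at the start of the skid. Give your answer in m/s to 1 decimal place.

Initial speed ≈ 12.5 m/s

Deceleration a = μg = 0.24 × 9.8 = 2.352 m/s².
v = √(2a·d) = √(2 × 2.352 × 33) = √155.232 = 12.4592 m/s.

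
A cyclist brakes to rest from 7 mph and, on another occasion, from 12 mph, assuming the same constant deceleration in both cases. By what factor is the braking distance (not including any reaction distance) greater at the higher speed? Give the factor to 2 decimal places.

Braking distance d = v²/(2a), so with a fixed, d ∝ v².
Factor = (12/7)² = 1.7143² = 2.9388.

Factor ≈ 2.94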